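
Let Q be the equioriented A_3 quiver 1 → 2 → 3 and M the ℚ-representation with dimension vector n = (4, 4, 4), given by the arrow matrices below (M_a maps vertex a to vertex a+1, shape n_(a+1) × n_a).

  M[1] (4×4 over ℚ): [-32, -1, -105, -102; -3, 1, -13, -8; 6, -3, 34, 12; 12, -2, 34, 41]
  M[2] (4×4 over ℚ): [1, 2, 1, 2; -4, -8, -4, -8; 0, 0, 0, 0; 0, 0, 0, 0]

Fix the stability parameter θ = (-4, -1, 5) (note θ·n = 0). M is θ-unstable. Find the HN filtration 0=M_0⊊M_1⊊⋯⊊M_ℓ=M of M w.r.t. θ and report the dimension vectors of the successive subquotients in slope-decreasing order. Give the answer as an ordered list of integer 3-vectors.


Interval decomposition of M: I[1,2]^3, I[1,3], I[3,3]^3.
HN type (ℓ=3): μ^(1)=5; μ^(2)=-1; μ^(3)=-4

((0, 0, 4); (0, 4, 0); (4, 0, 0))


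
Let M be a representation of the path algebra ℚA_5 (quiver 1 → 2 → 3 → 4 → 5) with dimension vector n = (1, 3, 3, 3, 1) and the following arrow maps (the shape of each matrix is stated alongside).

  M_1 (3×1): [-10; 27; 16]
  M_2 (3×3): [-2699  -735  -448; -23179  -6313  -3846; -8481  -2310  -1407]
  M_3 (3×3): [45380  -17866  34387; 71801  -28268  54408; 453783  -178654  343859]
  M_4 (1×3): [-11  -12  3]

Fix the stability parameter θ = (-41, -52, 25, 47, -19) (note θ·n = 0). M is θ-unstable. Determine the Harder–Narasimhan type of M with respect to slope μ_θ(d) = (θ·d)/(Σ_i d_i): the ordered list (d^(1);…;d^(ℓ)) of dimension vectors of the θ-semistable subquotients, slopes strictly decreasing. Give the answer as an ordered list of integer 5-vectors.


Interval decomposition of M: I[1,5], I[2,2], I[2,4], I[3,3], I[4,4].
HN type (ℓ=5): μ^(1)=47; μ^(2)=25; μ^(3)=53/3; μ^(4)=-93/2; μ^(5)=-52

((0, 0, 0, 2, 0); (0, 0, 2, 0, 0); (0, 0, 1, 1, 1); (1, 1, 0, 0, 0); (0, 2, 0, 0, 0))


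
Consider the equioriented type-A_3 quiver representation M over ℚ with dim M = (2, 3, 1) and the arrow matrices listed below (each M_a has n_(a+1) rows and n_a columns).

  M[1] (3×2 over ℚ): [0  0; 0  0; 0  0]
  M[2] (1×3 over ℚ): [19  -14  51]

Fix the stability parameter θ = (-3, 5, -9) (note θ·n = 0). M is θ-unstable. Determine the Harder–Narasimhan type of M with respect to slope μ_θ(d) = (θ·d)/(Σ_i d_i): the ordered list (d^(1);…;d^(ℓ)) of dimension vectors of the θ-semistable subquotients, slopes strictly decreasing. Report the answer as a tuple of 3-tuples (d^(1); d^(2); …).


Interval decomposition of M: I[1,1]^2, I[2,2]^2, I[2,3].
HN type (ℓ=3): μ^(1)=5; μ^(2)=-2; μ^(3)=-3

((0, 2, 0); (0, 1, 1); (2, 0, 0))


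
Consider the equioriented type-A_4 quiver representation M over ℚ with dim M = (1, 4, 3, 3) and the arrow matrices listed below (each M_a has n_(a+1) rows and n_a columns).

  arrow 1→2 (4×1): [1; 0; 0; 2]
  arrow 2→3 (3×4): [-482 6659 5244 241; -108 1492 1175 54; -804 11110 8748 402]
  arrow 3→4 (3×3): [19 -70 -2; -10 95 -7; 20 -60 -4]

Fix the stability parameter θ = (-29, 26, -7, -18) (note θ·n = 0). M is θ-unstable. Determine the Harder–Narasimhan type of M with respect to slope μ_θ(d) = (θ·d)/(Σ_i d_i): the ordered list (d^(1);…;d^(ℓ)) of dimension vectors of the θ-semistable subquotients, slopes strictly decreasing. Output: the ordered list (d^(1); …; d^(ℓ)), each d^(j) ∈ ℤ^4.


Interval decomposition of M: I[1,2], I[2,3], I[2,4]^2, I[4,4].
HN type (ℓ=5): μ^(1)=26; μ^(2)=19/2; μ^(3)=1/3; μ^(4)=-18; μ^(5)=-29

((0, 1, 0, 0); (0, 1, 1, 0); (0, 2, 2, 2); (0, 0, 0, 1); (1, 0, 0, 0))


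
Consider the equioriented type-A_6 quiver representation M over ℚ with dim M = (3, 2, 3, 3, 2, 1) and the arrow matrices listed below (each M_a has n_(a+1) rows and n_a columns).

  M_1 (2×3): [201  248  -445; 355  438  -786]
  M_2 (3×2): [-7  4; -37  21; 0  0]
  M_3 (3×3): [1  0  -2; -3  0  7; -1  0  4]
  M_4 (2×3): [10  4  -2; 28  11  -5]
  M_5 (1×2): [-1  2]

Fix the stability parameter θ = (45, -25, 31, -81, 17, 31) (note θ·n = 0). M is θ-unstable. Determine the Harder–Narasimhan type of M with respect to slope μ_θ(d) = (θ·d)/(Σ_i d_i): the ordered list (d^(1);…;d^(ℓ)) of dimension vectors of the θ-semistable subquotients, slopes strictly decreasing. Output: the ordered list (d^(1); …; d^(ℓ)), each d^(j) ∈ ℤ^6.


Via rank(M_{q-1}∘⋯∘M_p): M ≅ I[1,1], I[1,3], I[1,4], I[3,6], I[4,5].
μ_θ-semistable layers: μ^(1)=45; μ^(2)=31; μ^(3)=17; μ^(4)=10; μ^(5)=-15/2; μ^(6)=-25; μ^(7)=-81

((1, 0, 0, 0, 0, 0); (0, 0, 1, 0, 0, 1); (0, 0, 0, 0, 2, 0); (1, 1, 0, 0, 0, 0); (1, 1, 1, 1, 0, 0); (0, 0, 1, 1, 0, 0); (0, 0, 0, 1, 0, 0))


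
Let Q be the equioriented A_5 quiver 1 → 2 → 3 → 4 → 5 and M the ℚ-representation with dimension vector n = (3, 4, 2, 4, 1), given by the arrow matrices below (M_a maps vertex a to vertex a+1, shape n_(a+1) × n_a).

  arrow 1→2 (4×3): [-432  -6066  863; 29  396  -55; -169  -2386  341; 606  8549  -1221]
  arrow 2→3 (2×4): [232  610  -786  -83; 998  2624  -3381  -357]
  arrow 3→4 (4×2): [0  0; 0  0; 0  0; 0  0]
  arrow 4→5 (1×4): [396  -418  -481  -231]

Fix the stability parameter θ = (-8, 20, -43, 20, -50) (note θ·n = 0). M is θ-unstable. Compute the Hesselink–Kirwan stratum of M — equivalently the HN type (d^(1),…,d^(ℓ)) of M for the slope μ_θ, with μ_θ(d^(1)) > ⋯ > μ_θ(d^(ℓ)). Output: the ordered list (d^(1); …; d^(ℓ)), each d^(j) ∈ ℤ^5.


Interval decomposition of M: I[1,2], I[1,3]^2, I[2,2], I[4,4]^3, I[4,5].
HN type (ℓ=4): μ^(1)=20; μ^(2)=-8; μ^(3)=-31/3; μ^(4)=-15

((0, 2, 0, 3, 0); (1, 0, 0, 0, 0); (2, 2, 2, 0, 0); (0, 0, 0, 1, 1))


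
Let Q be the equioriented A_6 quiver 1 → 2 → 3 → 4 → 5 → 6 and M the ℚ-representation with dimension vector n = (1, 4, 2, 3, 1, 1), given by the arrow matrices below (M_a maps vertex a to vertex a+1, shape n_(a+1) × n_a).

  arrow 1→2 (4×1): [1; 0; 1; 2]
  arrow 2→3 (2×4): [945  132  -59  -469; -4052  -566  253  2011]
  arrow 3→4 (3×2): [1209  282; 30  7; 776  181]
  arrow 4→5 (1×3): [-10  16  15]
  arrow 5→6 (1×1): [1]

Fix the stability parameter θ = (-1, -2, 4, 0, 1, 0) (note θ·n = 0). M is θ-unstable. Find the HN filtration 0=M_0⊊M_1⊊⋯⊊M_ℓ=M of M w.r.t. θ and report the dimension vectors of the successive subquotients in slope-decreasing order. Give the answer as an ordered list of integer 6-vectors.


Barcode: M ≅ I[1,6], I[2,2]^2, I[2,4], I[4,4]. HN layers by μ_θ (5 steps, strictly decreasing):
  μ^(1)=2; μ^(2)=5/4; μ^(3)=0; μ^(4)=-3/2; μ^(5)=-2

((0, 0, 1, 1, 0, 0); (0, 0, 1, 1, 1, 1); (0, 0, 0, 1, 0, 0); (1, 1, 0, 0, 0, 0); (0, 3, 0, 0, 0, 0))


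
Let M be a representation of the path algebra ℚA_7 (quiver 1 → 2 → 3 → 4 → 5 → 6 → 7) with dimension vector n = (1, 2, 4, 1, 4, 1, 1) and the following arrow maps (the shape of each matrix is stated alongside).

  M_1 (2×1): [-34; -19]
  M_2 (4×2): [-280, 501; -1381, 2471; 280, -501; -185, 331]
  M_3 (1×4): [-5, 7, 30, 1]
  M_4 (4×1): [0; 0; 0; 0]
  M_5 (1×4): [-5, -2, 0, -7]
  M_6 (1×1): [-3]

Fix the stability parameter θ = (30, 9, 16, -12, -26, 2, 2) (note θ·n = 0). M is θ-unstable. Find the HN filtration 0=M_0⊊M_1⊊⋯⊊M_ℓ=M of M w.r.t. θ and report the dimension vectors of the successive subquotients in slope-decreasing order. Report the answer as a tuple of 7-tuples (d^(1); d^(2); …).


Interval decomposition of M: I[1,4], I[2,3], I[3,3]^2, I[5,5]^3, I[5,7].
HN type (ℓ=5): μ^(1)=16; μ^(2)=43/4; μ^(3)=9; μ^(4)=2; μ^(5)=-26

((0, 0, 3, 0, 0, 0, 0); (1, 1, 1, 1, 0, 0, 0); (0, 1, 0, 0, 0, 0, 0); (0, 0, 0, 0, 0, 1, 1); (0, 0, 0, 0, 4, 0, 0))


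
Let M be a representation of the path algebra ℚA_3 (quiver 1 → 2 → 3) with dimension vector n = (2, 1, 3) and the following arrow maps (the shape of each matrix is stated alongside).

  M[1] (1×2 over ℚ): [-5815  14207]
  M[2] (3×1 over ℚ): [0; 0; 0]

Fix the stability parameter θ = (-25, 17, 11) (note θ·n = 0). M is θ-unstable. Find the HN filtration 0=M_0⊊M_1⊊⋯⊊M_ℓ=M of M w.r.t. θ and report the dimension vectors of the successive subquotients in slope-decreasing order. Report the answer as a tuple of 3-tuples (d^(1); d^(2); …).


Interval decomposition of M: I[1,1], I[1,2], I[3,3]^3.
HN type (ℓ=3): μ^(1)=17; μ^(2)=11; μ^(3)=-25

((0, 1, 0); (0, 0, 3); (2, 0, 0))


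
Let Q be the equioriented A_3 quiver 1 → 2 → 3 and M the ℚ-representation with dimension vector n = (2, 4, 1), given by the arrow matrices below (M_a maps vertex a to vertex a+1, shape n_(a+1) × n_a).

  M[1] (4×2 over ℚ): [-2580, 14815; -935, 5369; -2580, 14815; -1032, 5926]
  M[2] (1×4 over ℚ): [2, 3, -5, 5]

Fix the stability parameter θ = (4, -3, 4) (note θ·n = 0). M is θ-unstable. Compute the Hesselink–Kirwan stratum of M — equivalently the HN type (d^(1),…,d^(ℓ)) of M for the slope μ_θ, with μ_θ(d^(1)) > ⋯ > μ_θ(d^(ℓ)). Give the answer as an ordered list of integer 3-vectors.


Interval decomposition of M: I[1,2], I[1,3], I[2,2]^2.
HN type (ℓ=3): μ^(1)=4; μ^(2)=1/2; μ^(3)=-3

((0, 0, 1); (2, 2, 0); (0, 2, 0))


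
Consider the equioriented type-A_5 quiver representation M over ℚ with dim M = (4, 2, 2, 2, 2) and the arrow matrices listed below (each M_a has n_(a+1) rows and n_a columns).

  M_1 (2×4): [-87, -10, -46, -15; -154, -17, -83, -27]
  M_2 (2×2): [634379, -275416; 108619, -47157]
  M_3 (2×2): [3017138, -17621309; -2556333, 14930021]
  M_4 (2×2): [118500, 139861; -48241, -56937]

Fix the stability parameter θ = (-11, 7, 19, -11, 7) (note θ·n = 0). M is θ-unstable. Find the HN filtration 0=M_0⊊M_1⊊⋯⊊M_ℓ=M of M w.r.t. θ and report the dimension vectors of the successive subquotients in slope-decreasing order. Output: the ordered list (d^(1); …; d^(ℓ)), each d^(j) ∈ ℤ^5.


Barcode: M ≅ I[1,1]^2, I[1,5]^2. HN layers by μ_θ (3 steps, strictly decreasing):
  μ^(1)=7; μ^(2)=5; μ^(3)=-11

((0, 0, 0, 0, 2); (0, 2, 2, 2, 0); (4, 0, 0, 0, 0))


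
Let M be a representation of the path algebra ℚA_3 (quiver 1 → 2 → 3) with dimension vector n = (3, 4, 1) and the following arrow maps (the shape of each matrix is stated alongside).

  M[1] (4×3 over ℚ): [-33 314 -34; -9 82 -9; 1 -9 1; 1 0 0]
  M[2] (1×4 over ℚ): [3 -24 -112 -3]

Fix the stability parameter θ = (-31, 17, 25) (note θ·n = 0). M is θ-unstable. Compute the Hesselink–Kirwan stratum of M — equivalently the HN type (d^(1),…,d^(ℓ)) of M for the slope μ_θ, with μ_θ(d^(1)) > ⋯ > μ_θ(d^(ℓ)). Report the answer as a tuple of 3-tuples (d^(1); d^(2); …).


Via rank(M_{q-1}∘⋯∘M_p): M ≅ I[1,2]^2, I[1,3], I[2,2].
μ_θ-semistable layers: μ^(1)=25; μ^(2)=17; μ^(3)=-31

((0, 0, 1); (0, 4, 0); (3, 0, 0))


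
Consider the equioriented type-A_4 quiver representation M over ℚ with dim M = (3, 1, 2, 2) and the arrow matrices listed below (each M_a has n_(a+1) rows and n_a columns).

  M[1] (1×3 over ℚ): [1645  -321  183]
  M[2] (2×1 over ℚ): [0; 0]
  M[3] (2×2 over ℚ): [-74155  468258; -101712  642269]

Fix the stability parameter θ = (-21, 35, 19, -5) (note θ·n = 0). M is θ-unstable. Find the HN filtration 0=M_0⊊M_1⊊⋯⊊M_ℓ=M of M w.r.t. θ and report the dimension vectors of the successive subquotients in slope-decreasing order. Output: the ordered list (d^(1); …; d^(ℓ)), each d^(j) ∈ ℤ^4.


Interval decomposition of M: I[1,1]^2, I[1,2], I[3,4]^2.
HN type (ℓ=3): μ^(1)=35; μ^(2)=7; μ^(3)=-21

((0, 1, 0, 0); (0, 0, 2, 2); (3, 0, 0, 0))


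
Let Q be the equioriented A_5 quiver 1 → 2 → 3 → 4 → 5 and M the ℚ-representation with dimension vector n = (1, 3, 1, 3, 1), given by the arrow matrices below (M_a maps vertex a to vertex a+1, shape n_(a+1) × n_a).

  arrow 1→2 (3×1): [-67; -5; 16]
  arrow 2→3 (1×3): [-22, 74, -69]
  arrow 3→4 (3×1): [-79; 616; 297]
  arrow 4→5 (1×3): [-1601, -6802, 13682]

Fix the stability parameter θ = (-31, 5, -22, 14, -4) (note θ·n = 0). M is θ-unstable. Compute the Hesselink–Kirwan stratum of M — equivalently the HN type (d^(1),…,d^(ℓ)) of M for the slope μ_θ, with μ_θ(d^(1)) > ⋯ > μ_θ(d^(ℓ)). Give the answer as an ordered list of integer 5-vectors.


Barcode: M ≅ I[1,2], I[2,2], I[2,5], I[4,4]^2. HN layers by μ_θ (4 steps, strictly decreasing):
  μ^(1)=14; μ^(2)=5; μ^(3)=-17/2; μ^(4)=-31

((0, 0, 0, 2, 0); (0, 2, 0, 1, 1); (0, 1, 1, 0, 0); (1, 0, 0, 0, 0))


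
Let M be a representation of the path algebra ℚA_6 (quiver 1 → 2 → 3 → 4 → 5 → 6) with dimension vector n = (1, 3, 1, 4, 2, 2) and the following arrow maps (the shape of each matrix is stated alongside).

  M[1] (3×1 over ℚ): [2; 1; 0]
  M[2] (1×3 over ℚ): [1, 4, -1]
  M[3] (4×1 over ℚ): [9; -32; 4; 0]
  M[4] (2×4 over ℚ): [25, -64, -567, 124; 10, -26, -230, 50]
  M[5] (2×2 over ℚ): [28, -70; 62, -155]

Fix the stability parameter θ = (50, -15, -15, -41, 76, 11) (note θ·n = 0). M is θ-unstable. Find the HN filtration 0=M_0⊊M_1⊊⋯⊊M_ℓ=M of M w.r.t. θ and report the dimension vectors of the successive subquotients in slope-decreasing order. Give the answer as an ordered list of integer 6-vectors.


Interval decomposition of M: I[1,5], I[2,2]^2, I[4,4]^2, I[4,6], I[6,6].
HN type (ℓ=6): μ^(1)=76; μ^(2)=87/2; μ^(3)=11; μ^(4)=-21/4; μ^(5)=-15; μ^(6)=-41

((0, 0, 0, 0, 1, 0); (0, 0, 0, 0, 1, 1); (0, 0, 0, 0, 0, 1); (1, 1, 1, 1, 0, 0); (0, 2, 0, 0, 0, 0); (0, 0, 0, 3, 0, 0))


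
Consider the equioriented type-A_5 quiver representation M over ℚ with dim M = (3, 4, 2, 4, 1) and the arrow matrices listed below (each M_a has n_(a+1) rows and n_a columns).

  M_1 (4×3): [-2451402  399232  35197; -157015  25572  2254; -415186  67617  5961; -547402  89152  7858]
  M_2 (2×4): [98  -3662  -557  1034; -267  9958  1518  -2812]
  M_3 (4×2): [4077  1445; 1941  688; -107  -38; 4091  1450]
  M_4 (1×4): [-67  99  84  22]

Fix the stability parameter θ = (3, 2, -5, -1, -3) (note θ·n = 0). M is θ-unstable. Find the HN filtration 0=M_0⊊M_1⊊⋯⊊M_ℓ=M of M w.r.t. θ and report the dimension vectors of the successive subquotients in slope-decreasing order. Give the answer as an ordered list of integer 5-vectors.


Via rank(M_{q-1}∘⋯∘M_p): M ≅ I[1,2], I[1,4], I[1,5], I[2,2], I[4,4]^2.
μ_θ-semistable layers: μ^(1)=5/2; μ^(2)=2; μ^(3)=-1/4; μ^(4)=-4/5; μ^(5)=-1

((1, 1, 0, 0, 0); (0, 1, 0, 0, 0); (1, 1, 1, 1, 0); (1, 1, 1, 1, 1); (0, 0, 0, 2, 0))


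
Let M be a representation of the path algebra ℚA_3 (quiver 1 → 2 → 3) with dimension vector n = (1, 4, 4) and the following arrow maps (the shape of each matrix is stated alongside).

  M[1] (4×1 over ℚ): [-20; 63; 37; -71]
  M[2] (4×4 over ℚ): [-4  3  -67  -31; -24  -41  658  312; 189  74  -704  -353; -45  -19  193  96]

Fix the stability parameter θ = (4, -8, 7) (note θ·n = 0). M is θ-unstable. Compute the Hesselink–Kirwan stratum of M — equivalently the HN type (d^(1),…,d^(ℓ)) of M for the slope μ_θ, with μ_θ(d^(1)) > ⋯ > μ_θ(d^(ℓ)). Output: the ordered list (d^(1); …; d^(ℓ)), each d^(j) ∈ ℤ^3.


Via rank(M_{q-1}∘⋯∘M_p): M ≅ I[1,3], I[2,3]^3.
μ_θ-semistable layers: μ^(1)=7; μ^(2)=-2; μ^(3)=-8

((0, 0, 4); (1, 1, 0); (0, 3, 0))


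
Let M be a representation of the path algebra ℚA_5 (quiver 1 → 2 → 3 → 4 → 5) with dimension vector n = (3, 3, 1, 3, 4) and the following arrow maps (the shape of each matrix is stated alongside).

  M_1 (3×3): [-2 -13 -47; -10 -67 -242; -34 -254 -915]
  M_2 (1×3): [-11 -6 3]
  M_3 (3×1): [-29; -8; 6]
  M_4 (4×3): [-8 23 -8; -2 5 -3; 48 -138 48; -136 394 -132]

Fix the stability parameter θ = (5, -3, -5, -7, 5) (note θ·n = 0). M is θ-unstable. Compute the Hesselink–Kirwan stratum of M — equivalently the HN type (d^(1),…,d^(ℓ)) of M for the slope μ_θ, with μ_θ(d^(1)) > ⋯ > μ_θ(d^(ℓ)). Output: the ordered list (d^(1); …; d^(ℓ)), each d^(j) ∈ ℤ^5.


Via rank(M_{q-1}∘⋯∘M_p): M ≅ I[1,2]^2, I[1,4], I[4,5]^2, I[5,5]^2.
μ_θ-semistable layers: μ^(1)=5; μ^(2)=1; μ^(3)=-5/2; μ^(4)=-7

((0, 0, 0, 0, 4); (2, 2, 0, 0, 0); (1, 1, 1, 1, 0); (0, 0, 0, 2, 0))


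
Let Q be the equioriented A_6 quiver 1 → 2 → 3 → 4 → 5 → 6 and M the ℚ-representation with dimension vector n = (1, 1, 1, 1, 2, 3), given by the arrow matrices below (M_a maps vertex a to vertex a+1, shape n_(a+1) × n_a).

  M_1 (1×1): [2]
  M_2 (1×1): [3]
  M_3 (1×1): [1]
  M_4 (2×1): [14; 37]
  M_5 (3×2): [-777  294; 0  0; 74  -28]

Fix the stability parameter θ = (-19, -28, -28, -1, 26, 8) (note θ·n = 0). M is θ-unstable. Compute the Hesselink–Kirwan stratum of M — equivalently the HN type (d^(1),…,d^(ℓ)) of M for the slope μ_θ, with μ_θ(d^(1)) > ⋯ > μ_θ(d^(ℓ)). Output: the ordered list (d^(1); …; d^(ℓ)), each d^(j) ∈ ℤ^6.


Barcode: M ≅ I[1,5], I[5,6], I[6,6]^2. HN layers by μ_θ (5 steps, strictly decreasing):
  μ^(1)=26; μ^(2)=17; μ^(3)=8; μ^(4)=-1; μ^(5)=-25

((0, 0, 0, 0, 1, 0); (0, 0, 0, 0, 1, 1); (0, 0, 0, 0, 0, 2); (0, 0, 0, 1, 0, 0); (1, 1, 1, 0, 0, 0))


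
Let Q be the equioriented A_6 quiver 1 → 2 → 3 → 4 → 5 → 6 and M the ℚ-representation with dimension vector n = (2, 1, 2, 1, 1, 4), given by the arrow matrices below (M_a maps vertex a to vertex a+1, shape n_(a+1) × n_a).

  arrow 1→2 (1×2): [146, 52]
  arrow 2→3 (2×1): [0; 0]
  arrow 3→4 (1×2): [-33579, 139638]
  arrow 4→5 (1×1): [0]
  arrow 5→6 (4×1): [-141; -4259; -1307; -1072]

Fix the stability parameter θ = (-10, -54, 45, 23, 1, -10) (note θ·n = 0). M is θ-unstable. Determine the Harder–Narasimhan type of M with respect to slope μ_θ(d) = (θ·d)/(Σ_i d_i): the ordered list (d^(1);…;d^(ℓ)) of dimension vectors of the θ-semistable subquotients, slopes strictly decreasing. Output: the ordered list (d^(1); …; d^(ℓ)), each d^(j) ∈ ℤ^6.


Barcode: M ≅ I[1,1], I[1,2], I[3,3], I[3,4], I[5,6], I[6,6]^3. HN layers by μ_θ (5 steps, strictly decreasing):
  μ^(1)=45; μ^(2)=34; μ^(3)=-9/2; μ^(4)=-10; μ^(5)=-32

((0, 0, 1, 0, 0, 0); (0, 0, 1, 1, 0, 0); (0, 0, 0, 0, 1, 1); (1, 0, 0, 0, 0, 3); (1, 1, 0, 0, 0, 0))


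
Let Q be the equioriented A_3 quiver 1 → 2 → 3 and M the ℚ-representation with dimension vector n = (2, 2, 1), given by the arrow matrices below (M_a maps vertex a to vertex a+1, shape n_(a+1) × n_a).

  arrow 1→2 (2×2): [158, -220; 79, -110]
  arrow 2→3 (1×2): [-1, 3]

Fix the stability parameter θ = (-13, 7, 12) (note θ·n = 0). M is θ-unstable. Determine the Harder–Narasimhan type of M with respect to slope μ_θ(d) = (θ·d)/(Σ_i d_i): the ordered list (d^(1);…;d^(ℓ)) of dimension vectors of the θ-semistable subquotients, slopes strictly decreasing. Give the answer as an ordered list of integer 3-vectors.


Via rank(M_{q-1}∘⋯∘M_p): M ≅ I[1,1], I[1,3], I[2,2].
μ_θ-semistable layers: μ^(1)=12; μ^(2)=7; μ^(3)=-13

((0, 0, 1); (0, 2, 0); (2, 0, 0))


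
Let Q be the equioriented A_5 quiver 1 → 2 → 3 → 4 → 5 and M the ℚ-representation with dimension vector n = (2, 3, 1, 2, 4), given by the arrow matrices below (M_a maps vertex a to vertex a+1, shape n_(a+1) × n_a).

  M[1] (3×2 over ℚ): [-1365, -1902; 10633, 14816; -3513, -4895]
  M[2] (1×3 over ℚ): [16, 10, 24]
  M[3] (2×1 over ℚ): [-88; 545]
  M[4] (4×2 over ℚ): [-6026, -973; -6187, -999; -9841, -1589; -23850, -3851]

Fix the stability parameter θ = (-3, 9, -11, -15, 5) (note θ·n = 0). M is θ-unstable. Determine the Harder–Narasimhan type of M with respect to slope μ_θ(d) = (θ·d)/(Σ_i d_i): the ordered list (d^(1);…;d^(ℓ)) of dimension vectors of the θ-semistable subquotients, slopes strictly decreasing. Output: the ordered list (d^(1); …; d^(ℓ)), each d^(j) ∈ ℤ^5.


Interval decomposition of M: I[1,2], I[1,5], I[2,2], I[4,5], I[5,5]^2.
HN type (ℓ=5): μ^(1)=9; μ^(2)=5; μ^(3)=-3; μ^(4)=-5; μ^(5)=-15

((0, 2, 0, 0, 0); (0, 0, 0, 0, 4); (1, 0, 0, 0, 0); (1, 1, 1, 1, 0); (0, 0, 0, 1, 0))


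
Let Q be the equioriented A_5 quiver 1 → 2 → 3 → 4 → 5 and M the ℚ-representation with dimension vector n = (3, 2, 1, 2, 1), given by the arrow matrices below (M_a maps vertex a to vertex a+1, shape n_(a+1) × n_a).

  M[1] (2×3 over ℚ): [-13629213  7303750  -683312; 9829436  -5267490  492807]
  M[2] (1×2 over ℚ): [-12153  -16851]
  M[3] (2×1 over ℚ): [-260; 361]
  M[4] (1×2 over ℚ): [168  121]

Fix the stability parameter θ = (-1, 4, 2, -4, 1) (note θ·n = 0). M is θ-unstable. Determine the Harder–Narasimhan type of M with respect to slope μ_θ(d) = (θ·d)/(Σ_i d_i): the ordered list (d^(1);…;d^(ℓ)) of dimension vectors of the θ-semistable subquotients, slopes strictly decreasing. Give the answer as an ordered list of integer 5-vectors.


Via rank(M_{q-1}∘⋯∘M_p): M ≅ I[1,1], I[1,2], I[1,5], I[4,4].
μ_θ-semistable layers: μ^(1)=4; μ^(2)=1; μ^(3)=2/3; μ^(4)=-1; μ^(5)=-4

((0, 1, 0, 0, 0); (0, 0, 0, 0, 1); (0, 1, 1, 1, 0); (3, 0, 0, 0, 0); (0, 0, 0, 1, 0))


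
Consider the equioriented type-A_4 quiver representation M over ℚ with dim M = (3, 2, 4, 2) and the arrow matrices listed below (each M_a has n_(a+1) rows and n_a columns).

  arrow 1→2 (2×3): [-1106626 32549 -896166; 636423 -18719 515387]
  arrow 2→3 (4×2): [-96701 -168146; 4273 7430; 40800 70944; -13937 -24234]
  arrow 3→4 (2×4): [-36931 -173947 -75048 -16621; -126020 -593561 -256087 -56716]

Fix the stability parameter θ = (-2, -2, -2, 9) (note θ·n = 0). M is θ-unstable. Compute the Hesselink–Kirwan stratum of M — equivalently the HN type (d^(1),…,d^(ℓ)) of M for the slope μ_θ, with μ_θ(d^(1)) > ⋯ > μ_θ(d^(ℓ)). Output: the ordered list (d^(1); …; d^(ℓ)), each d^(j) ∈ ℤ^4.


Interval decomposition of M: I[1,1], I[1,3], I[1,4], I[3,3], I[3,4].
HN type (ℓ=2): μ^(1)=9; μ^(2)=-2

((0, 0, 0, 2); (3, 2, 4, 0))


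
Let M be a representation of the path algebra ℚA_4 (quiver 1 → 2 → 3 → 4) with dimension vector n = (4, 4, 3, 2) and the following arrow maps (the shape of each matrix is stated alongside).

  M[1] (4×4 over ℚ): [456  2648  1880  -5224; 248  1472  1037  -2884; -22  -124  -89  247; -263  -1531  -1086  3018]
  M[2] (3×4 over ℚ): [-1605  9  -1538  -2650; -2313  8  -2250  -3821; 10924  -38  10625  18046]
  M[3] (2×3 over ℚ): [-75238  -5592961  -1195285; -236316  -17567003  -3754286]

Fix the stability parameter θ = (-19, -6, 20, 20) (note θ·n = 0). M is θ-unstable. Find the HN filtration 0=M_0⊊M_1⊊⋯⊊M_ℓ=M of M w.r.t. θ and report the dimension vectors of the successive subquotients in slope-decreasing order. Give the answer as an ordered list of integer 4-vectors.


Barcode: M ≅ I[1,1], I[1,3], I[1,4]^2, I[2,2]. HN layers by μ_θ (3 steps, strictly decreasing):
  μ^(1)=20; μ^(2)=-6; μ^(3)=-19

((0, 0, 3, 2); (0, 4, 0, 0); (4, 0, 0, 0))


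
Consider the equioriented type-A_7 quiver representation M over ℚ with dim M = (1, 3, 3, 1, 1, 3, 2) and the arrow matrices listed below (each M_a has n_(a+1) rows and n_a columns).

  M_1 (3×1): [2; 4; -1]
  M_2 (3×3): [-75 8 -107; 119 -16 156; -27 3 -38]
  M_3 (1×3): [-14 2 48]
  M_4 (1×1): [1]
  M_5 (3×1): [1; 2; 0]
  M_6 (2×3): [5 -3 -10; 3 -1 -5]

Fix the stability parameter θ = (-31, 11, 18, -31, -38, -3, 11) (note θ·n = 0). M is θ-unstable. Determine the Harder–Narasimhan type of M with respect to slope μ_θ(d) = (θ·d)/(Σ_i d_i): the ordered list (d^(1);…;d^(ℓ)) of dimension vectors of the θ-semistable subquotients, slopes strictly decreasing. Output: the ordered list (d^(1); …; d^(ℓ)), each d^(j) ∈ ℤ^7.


Interval decomposition of M: I[1,7], I[2,3]^2, I[6,6], I[6,7].
HN type (ℓ=5): μ^(1)=18; μ^(2)=11; μ^(3)=-3; μ^(4)=-10; μ^(5)=-31

((0, 0, 2, 0, 0, 0, 0); (0, 2, 0, 0, 0, 0, 2); (0, 0, 0, 0, 0, 3, 0); (0, 1, 1, 1, 1, 0, 0); (1, 0, 0, 0, 0, 0, 0))


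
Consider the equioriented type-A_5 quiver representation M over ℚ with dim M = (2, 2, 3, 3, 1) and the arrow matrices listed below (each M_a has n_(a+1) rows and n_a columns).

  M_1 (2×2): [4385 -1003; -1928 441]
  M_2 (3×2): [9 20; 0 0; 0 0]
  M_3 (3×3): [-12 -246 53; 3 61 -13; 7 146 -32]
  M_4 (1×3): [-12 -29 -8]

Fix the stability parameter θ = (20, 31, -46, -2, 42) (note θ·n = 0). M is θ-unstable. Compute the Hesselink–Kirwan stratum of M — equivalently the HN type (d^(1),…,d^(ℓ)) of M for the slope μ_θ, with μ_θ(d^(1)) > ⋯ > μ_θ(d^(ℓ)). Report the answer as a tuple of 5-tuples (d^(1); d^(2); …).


Barcode: M ≅ I[1,2], I[1,5], I[3,4]^2. HN layers by μ_θ (6 steps, strictly decreasing):
  μ^(1)=42; μ^(2)=31; μ^(3)=20; μ^(4)=3/4; μ^(5)=-2; μ^(6)=-46

((0, 0, 0, 0, 1); (0, 1, 0, 0, 0); (1, 0, 0, 0, 0); (1, 1, 1, 1, 0); (0, 0, 0, 2, 0); (0, 0, 2, 0, 0))


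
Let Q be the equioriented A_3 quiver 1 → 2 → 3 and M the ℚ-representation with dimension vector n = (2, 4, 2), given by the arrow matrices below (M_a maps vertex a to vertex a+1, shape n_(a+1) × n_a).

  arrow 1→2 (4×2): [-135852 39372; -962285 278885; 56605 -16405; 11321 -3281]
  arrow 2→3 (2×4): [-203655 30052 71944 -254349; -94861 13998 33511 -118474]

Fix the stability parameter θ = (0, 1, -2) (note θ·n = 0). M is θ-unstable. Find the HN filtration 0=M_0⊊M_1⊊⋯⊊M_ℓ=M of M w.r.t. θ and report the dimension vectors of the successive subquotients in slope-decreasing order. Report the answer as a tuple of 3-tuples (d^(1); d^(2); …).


Barcode: M ≅ I[1,1], I[1,3], I[2,2]^2, I[2,3]. HN layers by μ_θ (4 steps, strictly decreasing):
  μ^(1)=1; μ^(2)=0; μ^(3)=-1/3; μ^(4)=-1/2

((0, 2, 0); (1, 0, 0); (1, 1, 1); (0, 1, 1))


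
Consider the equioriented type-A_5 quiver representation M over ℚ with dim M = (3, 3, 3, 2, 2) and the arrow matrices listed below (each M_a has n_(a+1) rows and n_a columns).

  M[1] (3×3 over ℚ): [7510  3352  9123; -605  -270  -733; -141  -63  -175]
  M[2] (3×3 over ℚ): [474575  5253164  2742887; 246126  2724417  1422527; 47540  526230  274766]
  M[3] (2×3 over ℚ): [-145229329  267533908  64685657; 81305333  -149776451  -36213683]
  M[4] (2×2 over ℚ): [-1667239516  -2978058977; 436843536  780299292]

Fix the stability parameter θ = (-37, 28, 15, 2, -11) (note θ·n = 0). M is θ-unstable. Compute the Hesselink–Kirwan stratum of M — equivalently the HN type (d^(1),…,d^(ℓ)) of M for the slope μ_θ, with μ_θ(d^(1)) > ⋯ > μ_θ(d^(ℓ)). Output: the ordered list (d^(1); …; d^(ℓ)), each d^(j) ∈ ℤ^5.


Barcode: M ≅ I[1,3], I[1,4], I[1,5], I[5,5]. HN layers by μ_θ (5 steps, strictly decreasing):
  μ^(1)=43/2; μ^(2)=15; μ^(3)=17/2; μ^(4)=-11; μ^(5)=-37

((0, 1, 1, 0, 0); (0, 1, 1, 1, 0); (0, 1, 1, 1, 1); (0, 0, 0, 0, 1); (3, 0, 0, 0, 0))


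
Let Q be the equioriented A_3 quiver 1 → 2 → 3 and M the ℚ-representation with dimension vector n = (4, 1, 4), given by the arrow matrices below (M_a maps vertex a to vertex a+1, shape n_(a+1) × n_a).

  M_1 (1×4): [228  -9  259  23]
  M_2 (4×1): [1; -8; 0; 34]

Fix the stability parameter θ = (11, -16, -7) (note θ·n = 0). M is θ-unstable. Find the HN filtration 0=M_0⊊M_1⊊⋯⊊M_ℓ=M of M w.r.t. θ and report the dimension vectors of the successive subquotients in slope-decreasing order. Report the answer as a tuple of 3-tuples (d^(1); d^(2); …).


Via rank(M_{q-1}∘⋯∘M_p): M ≅ I[1,1]^3, I[1,3], I[3,3]^3.
μ_θ-semistable layers: μ^(1)=11; μ^(2)=-4; μ^(3)=-7

((3, 0, 0); (1, 1, 1); (0, 0, 3))


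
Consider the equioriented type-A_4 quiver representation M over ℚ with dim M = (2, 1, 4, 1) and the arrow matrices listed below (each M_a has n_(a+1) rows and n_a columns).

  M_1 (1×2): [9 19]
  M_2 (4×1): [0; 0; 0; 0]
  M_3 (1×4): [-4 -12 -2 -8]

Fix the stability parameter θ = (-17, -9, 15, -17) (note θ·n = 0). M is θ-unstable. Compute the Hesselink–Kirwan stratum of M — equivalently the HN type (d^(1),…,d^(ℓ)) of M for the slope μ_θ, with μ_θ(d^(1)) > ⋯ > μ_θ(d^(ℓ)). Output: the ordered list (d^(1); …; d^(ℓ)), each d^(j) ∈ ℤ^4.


Interval decomposition of M: I[1,1], I[1,2], I[3,3]^3, I[3,4].
HN type (ℓ=4): μ^(1)=15; μ^(2)=-1; μ^(3)=-9; μ^(4)=-17

((0, 0, 3, 0); (0, 0, 1, 1); (0, 1, 0, 0); (2, 0, 0, 0))


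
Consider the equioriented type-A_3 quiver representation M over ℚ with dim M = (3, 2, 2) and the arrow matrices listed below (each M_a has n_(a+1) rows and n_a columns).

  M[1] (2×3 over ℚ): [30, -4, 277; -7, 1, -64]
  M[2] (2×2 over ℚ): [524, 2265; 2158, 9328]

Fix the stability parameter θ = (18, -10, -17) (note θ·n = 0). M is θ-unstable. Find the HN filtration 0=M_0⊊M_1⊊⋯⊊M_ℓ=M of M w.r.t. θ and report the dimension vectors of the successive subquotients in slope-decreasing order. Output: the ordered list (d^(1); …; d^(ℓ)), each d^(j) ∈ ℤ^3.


Interval decomposition of M: I[1,1], I[1,3]^2.
HN type (ℓ=2): μ^(1)=18; μ^(2)=-3

((1, 0, 0); (2, 2, 2))


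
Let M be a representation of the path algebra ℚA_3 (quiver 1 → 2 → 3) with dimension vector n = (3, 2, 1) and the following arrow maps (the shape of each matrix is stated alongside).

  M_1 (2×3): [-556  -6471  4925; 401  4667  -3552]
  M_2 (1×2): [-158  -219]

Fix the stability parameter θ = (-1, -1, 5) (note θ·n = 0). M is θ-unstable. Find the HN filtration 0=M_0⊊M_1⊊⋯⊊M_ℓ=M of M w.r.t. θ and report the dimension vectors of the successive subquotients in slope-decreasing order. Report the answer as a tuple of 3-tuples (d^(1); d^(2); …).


Interval decomposition of M: I[1,1], I[1,2], I[1,3].
HN type (ℓ=2): μ^(1)=5; μ^(2)=-1

((0, 0, 1); (3, 2, 0))


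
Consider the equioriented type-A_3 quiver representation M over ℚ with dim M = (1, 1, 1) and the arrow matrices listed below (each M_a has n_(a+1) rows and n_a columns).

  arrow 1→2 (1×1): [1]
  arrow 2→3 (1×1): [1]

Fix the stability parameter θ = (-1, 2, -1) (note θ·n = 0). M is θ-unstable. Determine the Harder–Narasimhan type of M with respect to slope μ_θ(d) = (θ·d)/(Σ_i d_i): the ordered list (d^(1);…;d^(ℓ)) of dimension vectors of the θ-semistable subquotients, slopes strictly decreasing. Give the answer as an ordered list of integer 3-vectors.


Interval decomposition of M: I[1,3].
HN type (ℓ=2): μ^(1)=1/2; μ^(2)=-1

((0, 1, 1); (1, 0, 0))


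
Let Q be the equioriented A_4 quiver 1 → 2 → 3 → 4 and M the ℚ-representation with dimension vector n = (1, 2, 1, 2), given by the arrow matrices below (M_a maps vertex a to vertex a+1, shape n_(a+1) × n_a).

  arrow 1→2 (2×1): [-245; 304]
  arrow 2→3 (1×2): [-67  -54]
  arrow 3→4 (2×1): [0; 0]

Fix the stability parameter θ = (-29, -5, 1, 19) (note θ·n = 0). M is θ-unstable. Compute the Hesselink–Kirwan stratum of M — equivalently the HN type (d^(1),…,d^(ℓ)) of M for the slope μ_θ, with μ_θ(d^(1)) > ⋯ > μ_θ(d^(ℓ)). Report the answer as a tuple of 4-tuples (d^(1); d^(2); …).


Barcode: M ≅ I[1,3], I[2,2], I[4,4]^2. HN layers by μ_θ (4 steps, strictly decreasing):
  μ^(1)=19; μ^(2)=1; μ^(3)=-5; μ^(4)=-29

((0, 0, 0, 2); (0, 0, 1, 0); (0, 2, 0, 0); (1, 0, 0, 0))


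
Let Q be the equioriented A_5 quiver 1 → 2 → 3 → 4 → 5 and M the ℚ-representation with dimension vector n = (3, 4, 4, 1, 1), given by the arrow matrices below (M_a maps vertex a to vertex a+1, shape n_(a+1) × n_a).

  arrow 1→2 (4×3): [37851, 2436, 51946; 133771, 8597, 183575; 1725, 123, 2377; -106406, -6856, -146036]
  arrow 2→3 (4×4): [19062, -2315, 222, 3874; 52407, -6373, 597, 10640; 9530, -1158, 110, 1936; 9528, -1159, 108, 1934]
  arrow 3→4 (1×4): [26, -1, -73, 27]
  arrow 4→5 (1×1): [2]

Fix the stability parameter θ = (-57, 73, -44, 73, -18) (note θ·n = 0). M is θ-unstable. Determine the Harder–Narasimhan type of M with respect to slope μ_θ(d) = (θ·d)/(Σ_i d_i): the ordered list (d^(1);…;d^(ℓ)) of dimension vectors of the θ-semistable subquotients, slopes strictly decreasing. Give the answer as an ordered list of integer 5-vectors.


Barcode: M ≅ I[1,1], I[1,3], I[1,5], I[2,2]^2, I[3,3]^2. HN layers by μ_θ (5 steps, strictly decreasing):
  μ^(1)=73; μ^(2)=55/2; μ^(3)=29/2; μ^(4)=-44; μ^(5)=-57

((0, 2, 0, 0, 0); (0, 0, 0, 1, 1); (0, 2, 2, 0, 0); (0, 0, 2, 0, 0); (3, 0, 0, 0, 0))


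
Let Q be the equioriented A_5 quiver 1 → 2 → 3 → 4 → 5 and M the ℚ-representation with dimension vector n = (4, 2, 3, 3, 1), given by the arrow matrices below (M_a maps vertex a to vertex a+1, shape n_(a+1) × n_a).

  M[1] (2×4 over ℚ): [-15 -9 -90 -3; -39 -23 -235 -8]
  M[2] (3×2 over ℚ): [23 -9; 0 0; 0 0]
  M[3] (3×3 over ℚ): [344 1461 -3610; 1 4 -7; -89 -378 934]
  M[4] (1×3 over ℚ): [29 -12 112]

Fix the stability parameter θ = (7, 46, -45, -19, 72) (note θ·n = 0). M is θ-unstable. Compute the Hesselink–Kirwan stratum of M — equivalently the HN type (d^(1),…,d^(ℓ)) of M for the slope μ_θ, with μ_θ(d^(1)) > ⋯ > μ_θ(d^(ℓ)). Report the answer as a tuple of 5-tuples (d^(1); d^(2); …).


Via rank(M_{q-1}∘⋯∘M_p): M ≅ I[1,1]^2, I[1,2], I[1,5], I[3,4]^2.
μ_θ-semistable layers: μ^(1)=72; μ^(2)=46; μ^(3)=7; μ^(4)=-11/4; μ^(5)=-19; μ^(6)=-45

((0, 0, 0, 0, 1); (0, 1, 0, 0, 0); (3, 0, 0, 0, 0); (1, 1, 1, 1, 0); (0, 0, 0, 2, 0); (0, 0, 2, 0, 0))


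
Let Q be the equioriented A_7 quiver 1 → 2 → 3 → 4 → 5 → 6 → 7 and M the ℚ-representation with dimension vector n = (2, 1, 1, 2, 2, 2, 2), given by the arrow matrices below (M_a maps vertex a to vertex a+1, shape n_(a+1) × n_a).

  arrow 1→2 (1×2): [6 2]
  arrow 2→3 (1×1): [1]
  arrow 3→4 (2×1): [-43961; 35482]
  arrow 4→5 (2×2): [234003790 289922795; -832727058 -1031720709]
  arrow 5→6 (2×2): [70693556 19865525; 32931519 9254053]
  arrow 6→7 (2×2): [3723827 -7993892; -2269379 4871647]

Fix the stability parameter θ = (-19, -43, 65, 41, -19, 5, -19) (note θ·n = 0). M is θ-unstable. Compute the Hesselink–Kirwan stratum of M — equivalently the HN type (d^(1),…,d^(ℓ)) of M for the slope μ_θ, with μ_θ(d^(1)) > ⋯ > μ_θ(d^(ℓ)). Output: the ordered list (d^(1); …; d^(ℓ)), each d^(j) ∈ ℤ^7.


Barcode: M ≅ I[1,1], I[1,4], I[4,7], I[5,7]. HN layers by μ_θ (5 steps, strictly decreasing):
  μ^(1)=53; μ^(2)=2; μ^(3)=-7; μ^(4)=-19; μ^(5)=-31

((0, 0, 1, 1, 0, 0, 0); (0, 0, 0, 1, 1, 1, 1); (0, 0, 0, 0, 0, 1, 1); (1, 0, 0, 0, 1, 0, 0); (1, 1, 0, 0, 0, 0, 0))


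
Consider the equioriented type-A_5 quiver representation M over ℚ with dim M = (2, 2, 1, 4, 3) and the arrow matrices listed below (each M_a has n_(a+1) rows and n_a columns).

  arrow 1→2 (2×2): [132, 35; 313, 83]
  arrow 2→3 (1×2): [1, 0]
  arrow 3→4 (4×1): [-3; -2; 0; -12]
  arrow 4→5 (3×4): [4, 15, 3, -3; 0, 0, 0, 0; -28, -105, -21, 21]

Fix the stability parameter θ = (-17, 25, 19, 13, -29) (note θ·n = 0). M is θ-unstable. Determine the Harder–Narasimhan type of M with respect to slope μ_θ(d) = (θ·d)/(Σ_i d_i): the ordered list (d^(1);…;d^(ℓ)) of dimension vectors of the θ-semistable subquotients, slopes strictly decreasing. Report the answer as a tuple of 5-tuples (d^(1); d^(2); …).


Via rank(M_{q-1}∘⋯∘M_p): M ≅ I[1,2], I[1,5], I[4,4]^3, I[5,5]^2.
μ_θ-semistable layers: μ^(1)=25; μ^(2)=13; μ^(3)=7; μ^(4)=-17; μ^(5)=-29

((0, 1, 0, 0, 0); (0, 0, 0, 3, 0); (0, 1, 1, 1, 1); (2, 0, 0, 0, 0); (0, 0, 0, 0, 2))


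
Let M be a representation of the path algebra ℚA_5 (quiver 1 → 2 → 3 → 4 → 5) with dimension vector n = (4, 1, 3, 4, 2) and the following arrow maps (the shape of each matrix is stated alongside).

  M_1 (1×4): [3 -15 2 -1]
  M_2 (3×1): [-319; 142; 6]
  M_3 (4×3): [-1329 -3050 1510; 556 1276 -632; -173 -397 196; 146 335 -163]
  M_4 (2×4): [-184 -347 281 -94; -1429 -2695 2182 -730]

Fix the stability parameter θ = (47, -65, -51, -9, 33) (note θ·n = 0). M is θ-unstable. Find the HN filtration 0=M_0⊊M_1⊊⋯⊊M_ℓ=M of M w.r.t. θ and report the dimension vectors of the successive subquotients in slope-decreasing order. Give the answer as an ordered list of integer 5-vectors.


Via rank(M_{q-1}∘⋯∘M_p): M ≅ I[1,1]^3, I[1,5], I[3,4], I[3,5], I[4,4].
μ_θ-semistable layers: μ^(1)=47; μ^(2)=33; μ^(3)=-9; μ^(4)=-23; μ^(5)=-51

((3, 0, 0, 0, 0); (0, 0, 0, 0, 2); (0, 0, 0, 4, 0); (1, 1, 1, 0, 0); (0, 0, 2, 0, 0))


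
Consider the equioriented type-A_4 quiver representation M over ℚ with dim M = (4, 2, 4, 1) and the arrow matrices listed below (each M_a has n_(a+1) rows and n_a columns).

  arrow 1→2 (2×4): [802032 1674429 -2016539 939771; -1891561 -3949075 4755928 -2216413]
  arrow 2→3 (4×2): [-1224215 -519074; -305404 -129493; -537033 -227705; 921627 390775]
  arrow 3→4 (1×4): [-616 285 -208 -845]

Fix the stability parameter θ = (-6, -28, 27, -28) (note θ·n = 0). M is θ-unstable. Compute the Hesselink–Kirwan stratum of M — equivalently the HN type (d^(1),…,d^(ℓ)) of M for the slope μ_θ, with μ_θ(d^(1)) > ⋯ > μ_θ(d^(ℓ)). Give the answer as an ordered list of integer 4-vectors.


Via rank(M_{q-1}∘⋯∘M_p): M ≅ I[1,1]^2, I[1,3], I[1,4], I[3,3]^2.
μ_θ-semistable layers: μ^(1)=27; μ^(2)=-1/2; μ^(3)=-6; μ^(4)=-17

((0, 0, 3, 0); (0, 0, 1, 1); (2, 0, 0, 0); (2, 2, 0, 0))


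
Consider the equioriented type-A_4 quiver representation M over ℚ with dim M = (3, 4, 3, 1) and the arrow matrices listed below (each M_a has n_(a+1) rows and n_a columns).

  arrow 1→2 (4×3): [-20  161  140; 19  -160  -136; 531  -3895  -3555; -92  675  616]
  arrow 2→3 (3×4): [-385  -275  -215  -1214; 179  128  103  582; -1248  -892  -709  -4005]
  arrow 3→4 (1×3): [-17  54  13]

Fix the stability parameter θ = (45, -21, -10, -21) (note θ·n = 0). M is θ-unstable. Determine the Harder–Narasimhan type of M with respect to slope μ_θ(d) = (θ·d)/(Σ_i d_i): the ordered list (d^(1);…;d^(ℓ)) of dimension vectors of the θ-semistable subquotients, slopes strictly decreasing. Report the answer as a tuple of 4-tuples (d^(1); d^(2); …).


Barcode: M ≅ I[1,2], I[1,3], I[1,4], I[2,3]. HN layers by μ_θ (5 steps, strictly decreasing):
  μ^(1)=12; μ^(2)=14/3; μ^(3)=-7/4; μ^(4)=-10; μ^(5)=-21

((1, 1, 0, 0); (1, 1, 1, 0); (1, 1, 1, 1); (0, 0, 1, 0); (0, 1, 0, 0))


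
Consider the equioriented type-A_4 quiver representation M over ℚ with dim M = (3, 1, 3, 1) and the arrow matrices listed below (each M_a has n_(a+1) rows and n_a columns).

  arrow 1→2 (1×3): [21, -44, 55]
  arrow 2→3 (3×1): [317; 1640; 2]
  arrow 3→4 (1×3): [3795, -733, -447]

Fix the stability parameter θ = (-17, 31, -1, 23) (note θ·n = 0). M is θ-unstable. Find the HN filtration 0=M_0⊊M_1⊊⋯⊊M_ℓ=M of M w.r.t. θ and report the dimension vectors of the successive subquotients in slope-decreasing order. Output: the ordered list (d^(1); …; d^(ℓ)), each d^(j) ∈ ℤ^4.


Barcode: M ≅ I[1,1]^2, I[1,4], I[3,3]^2. HN layers by μ_θ (4 steps, strictly decreasing):
  μ^(1)=23; μ^(2)=15; μ^(3)=-1; μ^(4)=-17

((0, 0, 0, 1); (0, 1, 1, 0); (0, 0, 2, 0); (3, 0, 0, 0))


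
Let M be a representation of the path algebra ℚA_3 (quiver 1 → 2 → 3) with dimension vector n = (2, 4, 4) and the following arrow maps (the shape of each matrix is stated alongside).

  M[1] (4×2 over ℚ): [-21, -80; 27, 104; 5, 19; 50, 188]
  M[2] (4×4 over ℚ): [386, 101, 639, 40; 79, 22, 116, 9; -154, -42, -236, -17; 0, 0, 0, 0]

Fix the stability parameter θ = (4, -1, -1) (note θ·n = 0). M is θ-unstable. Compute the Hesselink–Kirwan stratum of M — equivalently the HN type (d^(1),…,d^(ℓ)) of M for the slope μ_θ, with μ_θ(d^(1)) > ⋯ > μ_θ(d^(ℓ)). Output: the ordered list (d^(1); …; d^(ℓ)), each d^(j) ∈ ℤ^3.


Via rank(M_{q-1}∘⋯∘M_p): M ≅ I[1,3]^2, I[2,2], I[2,3], I[3,3].
μ_θ-semistable layers: μ^(1)=2/3; μ^(2)=-1

((2, 2, 2); (0, 2, 2))


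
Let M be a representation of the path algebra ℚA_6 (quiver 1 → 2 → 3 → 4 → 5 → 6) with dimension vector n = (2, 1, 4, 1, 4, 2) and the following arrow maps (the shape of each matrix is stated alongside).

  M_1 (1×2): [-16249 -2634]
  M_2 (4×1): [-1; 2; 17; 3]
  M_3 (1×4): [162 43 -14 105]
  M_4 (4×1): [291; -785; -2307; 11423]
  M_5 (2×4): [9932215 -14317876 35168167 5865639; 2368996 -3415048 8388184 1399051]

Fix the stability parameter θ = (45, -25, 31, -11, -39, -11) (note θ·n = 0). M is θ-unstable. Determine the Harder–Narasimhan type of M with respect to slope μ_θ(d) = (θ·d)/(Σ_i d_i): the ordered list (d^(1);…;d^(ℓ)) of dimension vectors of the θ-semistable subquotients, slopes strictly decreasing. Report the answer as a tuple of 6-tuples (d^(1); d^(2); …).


Barcode: M ≅ I[1,1], I[1,6], I[3,3]^3, I[5,5]^2, I[5,6]. HN layers by μ_θ (5 steps, strictly decreasing):
  μ^(1)=45; μ^(2)=31; μ^(3)=-5/3; μ^(4)=-11; μ^(5)=-39

((1, 0, 0, 0, 0, 0); (0, 0, 3, 0, 0, 0); (1, 1, 1, 1, 1, 1); (0, 0, 0, 0, 0, 1); (0, 0, 0, 0, 3, 0))
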